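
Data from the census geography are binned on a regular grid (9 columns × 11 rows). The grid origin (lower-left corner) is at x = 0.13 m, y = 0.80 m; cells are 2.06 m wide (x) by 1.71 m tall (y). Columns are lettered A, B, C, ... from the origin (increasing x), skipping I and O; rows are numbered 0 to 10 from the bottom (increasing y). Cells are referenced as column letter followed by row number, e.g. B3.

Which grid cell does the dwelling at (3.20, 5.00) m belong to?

Column index: ⌊(3.20 − 0.13) / 2.06⌋ = ⌊1.490⌋ = 1 → column B
Row offset from origin: ⌊(5.00 − 0.80) / 1.71⌋ = ⌊2.456⌋ = 2 → row 2

B2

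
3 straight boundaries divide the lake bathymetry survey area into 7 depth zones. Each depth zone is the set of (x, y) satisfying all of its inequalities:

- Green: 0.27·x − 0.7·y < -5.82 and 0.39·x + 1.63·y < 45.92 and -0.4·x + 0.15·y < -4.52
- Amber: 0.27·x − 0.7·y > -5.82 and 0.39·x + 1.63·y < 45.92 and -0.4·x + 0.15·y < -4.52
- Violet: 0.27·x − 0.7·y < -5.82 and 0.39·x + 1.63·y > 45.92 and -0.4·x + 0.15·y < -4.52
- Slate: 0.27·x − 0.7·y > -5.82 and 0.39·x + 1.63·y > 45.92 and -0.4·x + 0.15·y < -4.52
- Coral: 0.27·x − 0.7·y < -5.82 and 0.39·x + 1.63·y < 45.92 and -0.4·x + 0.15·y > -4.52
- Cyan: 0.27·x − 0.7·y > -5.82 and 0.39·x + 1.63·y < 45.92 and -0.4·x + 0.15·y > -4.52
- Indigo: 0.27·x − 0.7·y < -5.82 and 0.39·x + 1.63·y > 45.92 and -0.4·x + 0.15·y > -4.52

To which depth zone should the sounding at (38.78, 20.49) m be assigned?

Slate

0.27·38.78 − 0.7·20.49 = -3.872, which is > -5.82
0.39·38.78 + 1.63·20.49 = 48.523, which is > 45.92
-0.4·38.78 + 0.15·20.49 = -12.439, which is < -4.52
This sign pattern matches Slate.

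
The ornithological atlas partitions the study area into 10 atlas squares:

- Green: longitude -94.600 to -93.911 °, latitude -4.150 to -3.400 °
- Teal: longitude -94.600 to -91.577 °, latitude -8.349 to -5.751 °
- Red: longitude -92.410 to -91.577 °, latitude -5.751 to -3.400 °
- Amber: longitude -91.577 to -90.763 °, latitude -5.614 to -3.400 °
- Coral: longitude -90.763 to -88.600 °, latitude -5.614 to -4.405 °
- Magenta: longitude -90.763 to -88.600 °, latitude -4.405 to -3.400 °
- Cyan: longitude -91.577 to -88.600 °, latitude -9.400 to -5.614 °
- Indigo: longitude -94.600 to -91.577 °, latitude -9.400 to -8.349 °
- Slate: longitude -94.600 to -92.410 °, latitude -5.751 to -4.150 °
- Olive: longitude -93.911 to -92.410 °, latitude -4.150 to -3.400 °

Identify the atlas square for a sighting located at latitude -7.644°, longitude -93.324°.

The point has longitude = -93.324 and latitude = -7.644.
Only Teal satisfies -94.600 ≤ longitude ≤ -91.577 and -8.349 ≤ latitude ≤ -5.751.

Teal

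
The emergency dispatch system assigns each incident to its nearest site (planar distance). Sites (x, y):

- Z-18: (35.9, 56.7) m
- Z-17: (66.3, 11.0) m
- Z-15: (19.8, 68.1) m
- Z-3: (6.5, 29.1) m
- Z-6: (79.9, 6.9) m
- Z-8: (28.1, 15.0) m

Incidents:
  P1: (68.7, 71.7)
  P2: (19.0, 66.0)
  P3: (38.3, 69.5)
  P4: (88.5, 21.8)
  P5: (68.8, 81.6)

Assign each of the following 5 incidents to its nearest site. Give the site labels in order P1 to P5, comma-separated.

P1 → Z-18 (d²=1300.84)
P2 → Z-15 (d²=5.05)
P3 → Z-18 (d²=169.60)
P4 → Z-6 (d²=295.97)
P5 → Z-18 (d²=1702.42)

Z-18, Z-15, Z-18, Z-6, Z-18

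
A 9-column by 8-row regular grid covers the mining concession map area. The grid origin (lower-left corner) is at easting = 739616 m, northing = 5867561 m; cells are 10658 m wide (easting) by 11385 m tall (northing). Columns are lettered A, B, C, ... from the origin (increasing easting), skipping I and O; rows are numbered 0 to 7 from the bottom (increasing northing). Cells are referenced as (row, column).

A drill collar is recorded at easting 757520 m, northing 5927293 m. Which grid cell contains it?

Column index: ⌊(757520 − 739616) / 10658⌋ = ⌊1.680⌋ = 1 → column B
Row offset from origin: ⌊(5927293 − 5867561) / 11385⌋ = ⌊5.247⌋ = 5 → row 5

(5, B)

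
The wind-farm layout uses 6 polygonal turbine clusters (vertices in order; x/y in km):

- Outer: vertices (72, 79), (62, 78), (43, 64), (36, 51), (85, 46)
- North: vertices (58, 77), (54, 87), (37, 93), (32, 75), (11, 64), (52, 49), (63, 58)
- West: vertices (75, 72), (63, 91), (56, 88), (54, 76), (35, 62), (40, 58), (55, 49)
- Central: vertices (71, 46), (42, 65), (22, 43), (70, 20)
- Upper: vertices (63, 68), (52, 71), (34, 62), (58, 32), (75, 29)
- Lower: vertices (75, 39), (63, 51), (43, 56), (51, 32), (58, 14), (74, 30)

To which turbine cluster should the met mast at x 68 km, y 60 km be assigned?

Cast a ray rightward from (68, 60). For each polygon, the edges (by vertex number in listed order) whose endpoints lie on opposite sides of y = 60, where each meets that height, and whether that is right or left of the point:
Outer: 3–4 at x≈40.8 (left), 5–1 at x≈79.5 (right) → 1 crossing.
North: 5–6 at x≈21.9 (left), 7–1 at x≈62.5 (left) → 0 crossings.
West: 5–6 at x≈37.5 (left), 7–1 at x≈64.6 (left) → 0 crossings.
Central: 1–2 at x≈49.6 (left), 2–3 at x≈37.5 (left) → 0 crossings.
Upper: 3–4 at x≈35.6 (left), 5–1 at x≈65.5 (left) → 0 crossings.
Lower: no edge straddles that height → 0 crossings.
Only Outer has an odd count, so the point is inside Outer.

Outer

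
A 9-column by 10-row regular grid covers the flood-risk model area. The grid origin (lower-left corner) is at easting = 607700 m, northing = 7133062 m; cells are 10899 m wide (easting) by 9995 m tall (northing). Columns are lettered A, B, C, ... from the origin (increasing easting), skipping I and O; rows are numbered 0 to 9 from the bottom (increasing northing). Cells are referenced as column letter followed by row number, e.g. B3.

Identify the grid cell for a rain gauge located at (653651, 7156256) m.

E2

Column index: ⌊(653651 − 607700) / 10899⌋ = ⌊4.216⌋ = 4 → column E
Row offset from origin: ⌊(7156256 − 7133062) / 9995⌋ = ⌊2.321⌋ = 2 → row 2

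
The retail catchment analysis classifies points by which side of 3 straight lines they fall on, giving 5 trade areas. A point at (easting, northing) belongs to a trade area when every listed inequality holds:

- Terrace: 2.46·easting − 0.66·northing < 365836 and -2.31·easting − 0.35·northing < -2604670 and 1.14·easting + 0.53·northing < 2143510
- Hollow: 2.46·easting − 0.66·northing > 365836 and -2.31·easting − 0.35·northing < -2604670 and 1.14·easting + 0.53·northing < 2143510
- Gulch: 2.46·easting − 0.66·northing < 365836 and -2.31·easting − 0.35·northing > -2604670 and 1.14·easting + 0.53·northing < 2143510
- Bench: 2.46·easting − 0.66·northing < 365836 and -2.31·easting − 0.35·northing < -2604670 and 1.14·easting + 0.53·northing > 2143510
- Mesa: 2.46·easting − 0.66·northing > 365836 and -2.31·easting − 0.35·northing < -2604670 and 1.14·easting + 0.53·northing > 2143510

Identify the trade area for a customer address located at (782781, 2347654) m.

2.46·782781 − 0.66·2347654 = 376189.620, which is > 365836
-2.31·782781 − 0.35·2347654 = -2629903.010, which is < -2604670
1.14·782781 + 0.53·2347654 = 2136626.960, which is < 2143510
This sign pattern matches Hollow.

Hollow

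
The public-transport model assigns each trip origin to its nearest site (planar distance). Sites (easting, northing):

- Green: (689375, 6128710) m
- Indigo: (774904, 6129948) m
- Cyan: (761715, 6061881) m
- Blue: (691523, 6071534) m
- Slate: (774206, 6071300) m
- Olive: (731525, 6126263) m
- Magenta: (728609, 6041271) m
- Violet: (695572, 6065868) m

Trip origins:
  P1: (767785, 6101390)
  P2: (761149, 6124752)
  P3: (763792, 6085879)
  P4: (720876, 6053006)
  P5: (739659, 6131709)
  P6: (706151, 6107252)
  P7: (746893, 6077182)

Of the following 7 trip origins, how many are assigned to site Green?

1

P1 → Indigo
P2 → Indigo
P3 → Slate
P4 → Magenta
P5 → Olive
P6 → Green
P7 → Cyan
1 of the 7 goes to Green.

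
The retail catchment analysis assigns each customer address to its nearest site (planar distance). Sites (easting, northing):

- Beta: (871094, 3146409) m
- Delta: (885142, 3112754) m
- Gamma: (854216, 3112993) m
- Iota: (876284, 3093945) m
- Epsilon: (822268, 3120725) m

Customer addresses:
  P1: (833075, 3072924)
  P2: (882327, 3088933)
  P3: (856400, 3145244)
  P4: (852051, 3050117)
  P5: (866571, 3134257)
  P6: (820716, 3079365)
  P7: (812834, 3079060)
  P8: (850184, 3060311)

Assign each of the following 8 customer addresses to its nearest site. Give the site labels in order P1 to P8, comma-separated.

P1 → Gamma (d²=2052466642.00)
P2 → Iota (d²=61637993.00)
P3 → Beta (d²=217270861.00)
P4 → Iota (d²=2508131873.00)
P5 → Beta (d²=168128633.00)
P6 → Epsilon (d²=1713058304.00)
P7 → Epsilon (d²=1824972581.00)
P8 → Iota (d²=1812455956.00)

Gamma, Iota, Beta, Iota, Beta, Epsilon, Epsilon, Iota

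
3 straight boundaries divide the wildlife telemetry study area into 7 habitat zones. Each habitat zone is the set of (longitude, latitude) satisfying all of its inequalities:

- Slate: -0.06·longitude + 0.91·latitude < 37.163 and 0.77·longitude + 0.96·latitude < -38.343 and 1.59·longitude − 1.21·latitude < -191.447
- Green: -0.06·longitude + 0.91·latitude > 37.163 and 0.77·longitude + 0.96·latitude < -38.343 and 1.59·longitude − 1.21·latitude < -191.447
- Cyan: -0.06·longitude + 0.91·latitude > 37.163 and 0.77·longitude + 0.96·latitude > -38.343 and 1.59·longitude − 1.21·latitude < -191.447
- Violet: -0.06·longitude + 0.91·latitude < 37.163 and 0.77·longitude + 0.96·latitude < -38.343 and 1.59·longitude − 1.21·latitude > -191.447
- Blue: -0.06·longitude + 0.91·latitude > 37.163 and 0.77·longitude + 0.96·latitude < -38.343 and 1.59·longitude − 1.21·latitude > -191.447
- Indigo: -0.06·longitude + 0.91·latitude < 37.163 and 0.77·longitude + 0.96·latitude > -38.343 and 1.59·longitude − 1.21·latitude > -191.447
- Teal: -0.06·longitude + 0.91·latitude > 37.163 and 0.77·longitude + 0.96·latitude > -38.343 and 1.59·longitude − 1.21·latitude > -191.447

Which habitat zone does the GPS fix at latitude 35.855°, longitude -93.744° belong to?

Cyan

-0.06·-93.744 + 0.91·35.855 = 38.253, which is > 37.163
0.77·-93.744 + 0.96·35.855 = -37.762, which is > -38.343
1.59·-93.744 − 1.21·35.855 = -192.438, which is < -191.447
This sign pattern matches Cyan.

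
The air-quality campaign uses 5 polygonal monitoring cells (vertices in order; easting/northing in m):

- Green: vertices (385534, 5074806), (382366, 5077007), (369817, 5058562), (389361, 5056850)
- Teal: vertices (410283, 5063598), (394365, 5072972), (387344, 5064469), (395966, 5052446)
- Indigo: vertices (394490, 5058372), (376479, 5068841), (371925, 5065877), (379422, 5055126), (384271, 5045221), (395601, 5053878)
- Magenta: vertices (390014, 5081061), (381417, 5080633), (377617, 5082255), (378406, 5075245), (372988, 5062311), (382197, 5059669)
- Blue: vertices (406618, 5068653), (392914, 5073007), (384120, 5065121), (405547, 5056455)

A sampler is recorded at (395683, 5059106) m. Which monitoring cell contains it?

Teal

Cast a ray rightward from (395683, 5059106). For each polygon, the edges (by vertex number in listed order) whose endpoints lie on opposite sides of northing = 5059106, where each meets that height, and whether that is right or left of the point:
Green: 2–3 at easting≈370187.1 (left), 4–1 at easting≈388880.2 (left) → 0 crossings.
Teal: 3–4 at easting≈391189.9 (left), 4–1 at easting≈404516.1 (right) → 1 crossing.
Indigo: 1–2 at easting≈393227.2 (left), 3–4 at easting≈376646.6 (left) → 0 crossings.
Magenta: no edge straddles that height → 0 crossings.
Blue: 3–4 at easting≈398992.3 (right), 4–1 at easting≈405779.8 (right) → 2 crossings.
Only Teal has an odd count, so the point is inside Teal.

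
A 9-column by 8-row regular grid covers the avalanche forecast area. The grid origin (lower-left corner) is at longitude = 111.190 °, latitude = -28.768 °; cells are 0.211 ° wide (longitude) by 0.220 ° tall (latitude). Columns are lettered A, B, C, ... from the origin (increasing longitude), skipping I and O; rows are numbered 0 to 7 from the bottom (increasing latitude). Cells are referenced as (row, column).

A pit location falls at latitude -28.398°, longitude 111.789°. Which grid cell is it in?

Column index: ⌊(111.789 − 111.190) / 0.211⌋ = ⌊2.839⌋ = 2 → column C
Row offset from origin: ⌊(-28.398 − -28.768) / 0.220⌋ = ⌊1.682⌋ = 1 → row 1

(1, C)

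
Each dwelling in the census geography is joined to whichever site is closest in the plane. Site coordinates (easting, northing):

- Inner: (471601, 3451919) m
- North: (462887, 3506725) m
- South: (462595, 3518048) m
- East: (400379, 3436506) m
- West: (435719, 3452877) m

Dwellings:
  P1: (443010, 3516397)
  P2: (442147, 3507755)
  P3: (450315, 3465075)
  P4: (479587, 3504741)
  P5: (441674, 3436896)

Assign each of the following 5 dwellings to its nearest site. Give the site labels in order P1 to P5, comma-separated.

South, North, West, North, West

P1 → South (d²=386298026.00)
P2 → North (d²=431208500.00)
P3 → West (d²=361834420.00)
P4 → North (d²=282826256.00)
P5 → West (d²=290854386.00)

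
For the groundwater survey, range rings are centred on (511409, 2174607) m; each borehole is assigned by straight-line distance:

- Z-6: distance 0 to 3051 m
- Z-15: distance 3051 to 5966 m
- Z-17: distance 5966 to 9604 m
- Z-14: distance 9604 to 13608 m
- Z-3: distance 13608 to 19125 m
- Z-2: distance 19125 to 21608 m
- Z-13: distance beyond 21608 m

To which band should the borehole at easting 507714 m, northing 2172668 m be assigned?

Z-15

Distance = √((507714−511409)² + (2172668−2174607)²) = √(13653025.000 + 3759721.000) = 4172.858 m.
3051 ≤ 4172.858 < 5966 → Z-15.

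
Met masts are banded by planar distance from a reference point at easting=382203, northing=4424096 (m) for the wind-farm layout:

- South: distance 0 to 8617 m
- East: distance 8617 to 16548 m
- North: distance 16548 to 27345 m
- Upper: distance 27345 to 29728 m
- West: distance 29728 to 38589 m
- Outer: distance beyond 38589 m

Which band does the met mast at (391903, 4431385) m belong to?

Distance = √((391903−382203)² + (4431385−4424096)²) = √(94090000.000 + 53129521.000) = 12133.405 m.
8617 ≤ 12133.405 < 16548 → East.

East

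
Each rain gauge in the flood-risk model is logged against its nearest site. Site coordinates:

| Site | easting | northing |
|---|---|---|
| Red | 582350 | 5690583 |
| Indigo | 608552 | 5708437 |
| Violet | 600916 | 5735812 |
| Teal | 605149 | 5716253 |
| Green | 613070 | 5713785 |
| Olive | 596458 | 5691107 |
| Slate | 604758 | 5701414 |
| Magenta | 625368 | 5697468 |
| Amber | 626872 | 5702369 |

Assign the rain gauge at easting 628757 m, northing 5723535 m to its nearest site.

Green

Squared distances to each site:
Red: 3239443953.000; Indigo: 636191629.000; Violet: 925846010.000; Teal: 610365188.000; Green: 341144469.000; Olive: 2094800585.000; Slate: 1065290642.000; Magenta: 690973810.000; Amber: 451552781.000.
Minimum at Green.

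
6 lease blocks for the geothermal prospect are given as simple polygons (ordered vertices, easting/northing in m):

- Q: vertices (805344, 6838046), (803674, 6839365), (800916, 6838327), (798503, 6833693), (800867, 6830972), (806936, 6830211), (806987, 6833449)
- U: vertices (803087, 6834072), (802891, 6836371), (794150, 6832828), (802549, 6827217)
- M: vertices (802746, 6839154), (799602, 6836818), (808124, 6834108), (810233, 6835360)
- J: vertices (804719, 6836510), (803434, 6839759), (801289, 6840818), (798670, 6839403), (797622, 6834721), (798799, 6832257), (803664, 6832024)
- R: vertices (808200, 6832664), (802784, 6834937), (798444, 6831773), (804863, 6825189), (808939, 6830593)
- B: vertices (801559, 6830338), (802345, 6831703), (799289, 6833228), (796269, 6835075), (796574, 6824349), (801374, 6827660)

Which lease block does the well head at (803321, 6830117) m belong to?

Cast a ray rightward from (803321, 6830117). For each polygon, the edges (by vertex number in listed order) whose endpoints lie on opposite sides of northing = 6830117, where each meets that height, and whether that is right or left of the point:
Q: no edge straddles that height → 0 crossings.
U: 3–4 at easting≈798208.0 (left), 4–1 at easting≈802776.6 (left) → 0 crossings.
M: no edge straddles that height → 0 crossings.
J: no edge straddles that height → 0 crossings.
R: 3–4 at easting≈800058.5 (left), 4–5 at easting≈808580.0 (right) → 1 crossing.
B: 4–5 at easting≈796410.0 (left), 6–1 at easting≈801543.7 (left) → 0 crossings.
Only R has an odd count, so the point is inside R.

R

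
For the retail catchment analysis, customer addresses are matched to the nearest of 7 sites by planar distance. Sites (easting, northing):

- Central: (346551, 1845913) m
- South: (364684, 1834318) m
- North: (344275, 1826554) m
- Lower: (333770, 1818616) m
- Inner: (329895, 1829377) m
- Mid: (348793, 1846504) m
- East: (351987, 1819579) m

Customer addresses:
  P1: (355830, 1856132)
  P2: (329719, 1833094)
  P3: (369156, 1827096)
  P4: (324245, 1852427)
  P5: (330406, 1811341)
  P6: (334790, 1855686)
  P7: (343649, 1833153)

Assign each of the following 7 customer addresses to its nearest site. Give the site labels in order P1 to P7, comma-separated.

Mid, Inner, South, Central, Lower, Central, North

P1 → Mid (d²=142217753.00)
P2 → Inner (d²=13847065.00)
P3 → South (d²=72156068.00)
P4 → Central (d²=539989832.00)
P5 → Lower (d²=64242121.00)
P6 → Central (d²=233832650.00)
P7 → North (d²=43938677.00)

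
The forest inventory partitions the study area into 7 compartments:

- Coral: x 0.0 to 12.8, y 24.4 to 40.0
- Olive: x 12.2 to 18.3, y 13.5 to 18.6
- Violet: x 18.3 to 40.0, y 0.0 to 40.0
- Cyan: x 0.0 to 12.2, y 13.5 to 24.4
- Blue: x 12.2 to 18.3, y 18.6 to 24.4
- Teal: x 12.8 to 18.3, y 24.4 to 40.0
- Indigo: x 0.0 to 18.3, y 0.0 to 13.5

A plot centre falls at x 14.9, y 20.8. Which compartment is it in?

The point has x = 14.9 and y = 20.8.
Only Blue satisfies 12.2 ≤ x ≤ 18.3 and 18.6 ≤ y ≤ 24.4.

Blue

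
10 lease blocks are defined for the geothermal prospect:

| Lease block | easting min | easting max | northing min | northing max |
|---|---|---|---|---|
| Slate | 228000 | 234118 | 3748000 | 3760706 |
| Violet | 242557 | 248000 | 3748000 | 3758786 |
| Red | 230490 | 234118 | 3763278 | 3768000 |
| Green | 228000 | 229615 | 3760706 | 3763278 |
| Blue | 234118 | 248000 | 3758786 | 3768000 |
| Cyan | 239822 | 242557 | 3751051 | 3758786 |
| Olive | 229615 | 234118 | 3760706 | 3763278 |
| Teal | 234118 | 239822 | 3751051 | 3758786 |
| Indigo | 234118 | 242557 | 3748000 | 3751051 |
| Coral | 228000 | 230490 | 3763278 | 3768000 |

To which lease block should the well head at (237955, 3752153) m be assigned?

The point has easting = 237955 and northing = 3752153.
Only Teal satisfies 234118 ≤ easting ≤ 239822 and 3751051 ≤ northing ≤ 3758786.

Teal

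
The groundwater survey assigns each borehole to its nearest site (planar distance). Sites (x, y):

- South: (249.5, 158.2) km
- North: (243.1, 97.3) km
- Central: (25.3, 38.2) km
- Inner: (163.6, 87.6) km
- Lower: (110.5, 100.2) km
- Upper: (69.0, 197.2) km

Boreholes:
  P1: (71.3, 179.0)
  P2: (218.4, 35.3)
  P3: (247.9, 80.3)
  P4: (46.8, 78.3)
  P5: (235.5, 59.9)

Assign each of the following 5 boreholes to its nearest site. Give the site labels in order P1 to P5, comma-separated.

P1 → Upper (d²=336.53)
P2 → North (d²=4454.09)
P3 → North (d²=312.04)
P4 → Central (d²=2070.26)
P5 → North (d²=1456.52)

Upper, North, North, Central, North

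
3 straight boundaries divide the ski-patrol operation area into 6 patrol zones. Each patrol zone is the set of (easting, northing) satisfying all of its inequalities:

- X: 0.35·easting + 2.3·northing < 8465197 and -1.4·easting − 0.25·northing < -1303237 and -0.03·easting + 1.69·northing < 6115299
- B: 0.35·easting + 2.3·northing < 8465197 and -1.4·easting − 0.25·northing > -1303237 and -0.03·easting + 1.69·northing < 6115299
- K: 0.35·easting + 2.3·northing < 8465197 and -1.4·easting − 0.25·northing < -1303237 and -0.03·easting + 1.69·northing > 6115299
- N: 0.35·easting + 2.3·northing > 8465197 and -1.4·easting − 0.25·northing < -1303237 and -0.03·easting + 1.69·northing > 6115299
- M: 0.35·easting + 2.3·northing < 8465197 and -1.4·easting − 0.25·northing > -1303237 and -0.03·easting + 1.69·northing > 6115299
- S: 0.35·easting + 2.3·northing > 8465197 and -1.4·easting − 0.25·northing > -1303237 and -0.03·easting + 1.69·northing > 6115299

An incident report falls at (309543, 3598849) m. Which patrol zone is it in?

0.35·309543 + 2.3·3598849 = 8385692.750, which is < 8465197
-1.4·309543 − 0.25·3598849 = -1333072.450, which is < -1303237
-0.03·309543 + 1.69·3598849 = 6072768.520, which is < 6115299
This sign pattern matches X.

X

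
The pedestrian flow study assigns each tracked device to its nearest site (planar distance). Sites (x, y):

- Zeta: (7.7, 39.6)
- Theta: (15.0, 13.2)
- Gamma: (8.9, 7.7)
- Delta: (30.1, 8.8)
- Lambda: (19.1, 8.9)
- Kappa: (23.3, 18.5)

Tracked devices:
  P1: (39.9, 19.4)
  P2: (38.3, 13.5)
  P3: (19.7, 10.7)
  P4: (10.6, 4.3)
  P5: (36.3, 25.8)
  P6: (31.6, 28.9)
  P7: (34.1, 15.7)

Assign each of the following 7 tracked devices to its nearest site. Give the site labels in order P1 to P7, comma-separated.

Delta, Delta, Lambda, Gamma, Kappa, Kappa, Delta

P1 → Delta (d²=208.40)
P2 → Delta (d²=89.33)
P3 → Lambda (d²=3.60)
P4 → Gamma (d²=14.45)
P5 → Kappa (d²=222.29)
P6 → Kappa (d²=177.05)
P7 → Delta (d²=63.61)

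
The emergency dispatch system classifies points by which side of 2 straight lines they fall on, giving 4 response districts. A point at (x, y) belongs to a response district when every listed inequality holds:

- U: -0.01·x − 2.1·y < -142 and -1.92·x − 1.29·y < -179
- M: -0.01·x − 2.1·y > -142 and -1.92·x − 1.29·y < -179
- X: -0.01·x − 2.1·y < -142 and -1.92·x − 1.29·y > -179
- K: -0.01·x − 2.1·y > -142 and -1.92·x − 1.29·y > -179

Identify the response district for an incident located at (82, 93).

U

-0.01·82 − 2.1·93 = -196.120, which is < -142
-1.92·82 − 1.29·93 = -277.410, which is < -179
This sign pattern matches U.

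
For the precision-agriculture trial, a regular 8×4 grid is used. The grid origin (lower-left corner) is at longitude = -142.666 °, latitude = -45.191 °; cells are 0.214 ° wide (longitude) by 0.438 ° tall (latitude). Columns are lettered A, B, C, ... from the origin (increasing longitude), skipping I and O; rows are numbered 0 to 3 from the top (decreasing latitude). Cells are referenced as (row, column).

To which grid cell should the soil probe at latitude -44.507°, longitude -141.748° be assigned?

(2, E)

Column index: ⌊(-141.748 − -142.666) / 0.214⌋ = ⌊4.290⌋ = 4 → column E
Row offset from origin: ⌊(-44.507 − -45.191) / 0.438⌋ = ⌊1.562⌋ = 1 → row 2 (counted from top)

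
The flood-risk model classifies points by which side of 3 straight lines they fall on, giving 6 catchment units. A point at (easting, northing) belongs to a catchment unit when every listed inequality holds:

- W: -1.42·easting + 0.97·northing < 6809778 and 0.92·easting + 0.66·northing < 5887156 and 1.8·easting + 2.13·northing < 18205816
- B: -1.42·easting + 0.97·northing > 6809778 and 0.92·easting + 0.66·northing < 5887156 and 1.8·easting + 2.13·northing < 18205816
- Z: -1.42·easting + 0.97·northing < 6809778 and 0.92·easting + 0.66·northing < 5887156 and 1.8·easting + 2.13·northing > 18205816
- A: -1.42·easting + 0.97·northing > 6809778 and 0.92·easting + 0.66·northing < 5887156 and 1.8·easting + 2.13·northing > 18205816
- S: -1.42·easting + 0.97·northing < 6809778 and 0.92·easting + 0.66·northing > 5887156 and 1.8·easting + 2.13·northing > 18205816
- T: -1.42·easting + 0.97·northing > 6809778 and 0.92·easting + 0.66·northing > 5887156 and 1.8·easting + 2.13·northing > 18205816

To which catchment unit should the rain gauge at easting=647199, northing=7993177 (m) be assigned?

B

-1.42·647199 + 0.97·7993177 = 6834359.110, which is > 6809778
0.92·647199 + 0.66·7993177 = 5870919.900, which is < 5887156
1.8·647199 + 2.13·7993177 = 18190425.210, which is < 18205816
This sign pattern matches B.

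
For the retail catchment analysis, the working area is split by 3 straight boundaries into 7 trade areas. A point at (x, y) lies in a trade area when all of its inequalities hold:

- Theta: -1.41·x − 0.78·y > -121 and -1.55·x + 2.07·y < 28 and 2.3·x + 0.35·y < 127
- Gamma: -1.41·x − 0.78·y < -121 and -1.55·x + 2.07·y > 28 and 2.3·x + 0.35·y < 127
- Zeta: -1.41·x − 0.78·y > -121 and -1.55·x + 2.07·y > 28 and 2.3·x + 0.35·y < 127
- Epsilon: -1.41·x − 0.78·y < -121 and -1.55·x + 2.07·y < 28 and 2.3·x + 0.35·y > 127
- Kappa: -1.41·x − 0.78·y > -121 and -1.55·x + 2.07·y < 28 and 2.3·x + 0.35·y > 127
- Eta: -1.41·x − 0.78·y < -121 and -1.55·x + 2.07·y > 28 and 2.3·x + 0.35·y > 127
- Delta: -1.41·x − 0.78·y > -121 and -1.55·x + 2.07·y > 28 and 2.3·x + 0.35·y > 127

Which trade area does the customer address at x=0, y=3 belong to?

-1.41·0 − 0.78·3 = -2.340, which is > -121
-1.55·0 + 2.07·3 = 6.210, which is < 28
2.3·0 + 0.35·3 = 1.050, which is < 127
This sign pattern matches Theta.

Theta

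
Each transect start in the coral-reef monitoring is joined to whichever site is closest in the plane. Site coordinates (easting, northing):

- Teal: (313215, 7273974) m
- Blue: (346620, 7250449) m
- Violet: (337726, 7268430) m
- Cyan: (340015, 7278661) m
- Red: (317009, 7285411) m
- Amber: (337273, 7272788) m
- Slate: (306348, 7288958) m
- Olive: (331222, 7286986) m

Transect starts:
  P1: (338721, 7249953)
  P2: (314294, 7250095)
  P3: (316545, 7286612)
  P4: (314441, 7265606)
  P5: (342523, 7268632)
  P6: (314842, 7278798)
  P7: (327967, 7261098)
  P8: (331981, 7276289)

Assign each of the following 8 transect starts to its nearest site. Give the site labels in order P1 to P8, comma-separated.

P1 → Blue (d²=62640217.00)
P2 → Teal (d²=571370882.00)
P3 → Red (d²=1657697.00)
P4 → Teal (d²=71526500.00)
P5 → Violet (d²=23052013.00)
P6 → Teal (d²=25918105.00)
P7 → Violet (d²=148996305.00)
P8 → Amber (d²=40262265.00)

Blue, Teal, Red, Teal, Violet, Teal, Violet, Amber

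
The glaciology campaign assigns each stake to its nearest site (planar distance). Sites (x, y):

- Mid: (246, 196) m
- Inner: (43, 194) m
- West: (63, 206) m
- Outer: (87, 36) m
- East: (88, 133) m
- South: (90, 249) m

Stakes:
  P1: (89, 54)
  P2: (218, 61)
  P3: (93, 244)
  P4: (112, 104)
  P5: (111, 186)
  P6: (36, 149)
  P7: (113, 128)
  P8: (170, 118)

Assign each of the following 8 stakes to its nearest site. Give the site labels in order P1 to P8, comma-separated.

P1 → Outer (d²=328.00)
P2 → Outer (d²=17786.00)
P3 → South (d²=34.00)
P4 → East (d²=1417.00)
P5 → West (d²=2704.00)
P6 → Inner (d²=2074.00)
P7 → East (d²=650.00)
P8 → East (d²=6949.00)

Outer, Outer, South, East, West, Inner, East, East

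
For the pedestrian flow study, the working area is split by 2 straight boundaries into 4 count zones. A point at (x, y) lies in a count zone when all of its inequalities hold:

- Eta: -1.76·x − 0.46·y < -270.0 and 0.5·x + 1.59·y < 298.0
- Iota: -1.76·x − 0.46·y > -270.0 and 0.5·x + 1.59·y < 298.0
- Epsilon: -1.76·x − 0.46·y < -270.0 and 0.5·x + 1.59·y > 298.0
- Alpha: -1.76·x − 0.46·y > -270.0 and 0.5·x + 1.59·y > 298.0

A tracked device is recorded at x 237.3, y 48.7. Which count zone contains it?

Eta

-1.76·237.3 − 0.46·48.7 = -440.050, which is < -270.0
0.5·237.3 + 1.59·48.7 = 196.083, which is < 298.0
This sign pattern matches Eta.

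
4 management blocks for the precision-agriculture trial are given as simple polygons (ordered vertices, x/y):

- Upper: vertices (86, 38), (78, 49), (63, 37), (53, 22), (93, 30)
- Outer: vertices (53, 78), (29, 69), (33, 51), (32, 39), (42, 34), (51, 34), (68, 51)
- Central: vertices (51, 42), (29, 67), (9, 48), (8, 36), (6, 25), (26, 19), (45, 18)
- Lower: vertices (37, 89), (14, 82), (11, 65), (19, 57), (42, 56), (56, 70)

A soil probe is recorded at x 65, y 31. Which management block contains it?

Upper

Cast a ray rightward from (65, 31). For each polygon, the edges (by vertex number in listed order) whose endpoints lie on opposite sides of y = 31, where each meets that height, and whether that is right or left of the point:
Upper: 3–4 at x≈59.0 (left), 5–1 at x≈92.1 (right) → 1 crossing.
Outer: no edge straddles that height → 0 crossings.
Central: 4–5 at x≈7.1 (left), 7–1 at x≈48.2 (left) → 0 crossings.
Lower: no edge straddles that height → 0 crossings.
Only Upper has an odd count, so the point is inside Upper.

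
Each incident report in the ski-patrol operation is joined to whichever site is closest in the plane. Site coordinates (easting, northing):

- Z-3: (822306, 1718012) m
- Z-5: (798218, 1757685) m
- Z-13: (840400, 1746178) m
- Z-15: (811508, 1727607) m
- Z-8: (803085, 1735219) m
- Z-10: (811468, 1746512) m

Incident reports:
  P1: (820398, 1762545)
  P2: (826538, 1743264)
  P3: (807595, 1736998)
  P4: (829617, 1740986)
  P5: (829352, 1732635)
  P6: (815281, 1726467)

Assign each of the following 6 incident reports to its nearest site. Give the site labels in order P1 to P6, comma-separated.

Z-10, Z-13, Z-8, Z-13, Z-3, Z-15

P1 → Z-10 (d²=336801989.00)
P2 → Z-13 (d²=200646440.00)
P3 → Z-8 (d²=23504941.00)
P4 → Z-13 (d²=143229953.00)
P5 → Z-3 (d²=263478245.00)
P6 → Z-15 (d²=15535129.00)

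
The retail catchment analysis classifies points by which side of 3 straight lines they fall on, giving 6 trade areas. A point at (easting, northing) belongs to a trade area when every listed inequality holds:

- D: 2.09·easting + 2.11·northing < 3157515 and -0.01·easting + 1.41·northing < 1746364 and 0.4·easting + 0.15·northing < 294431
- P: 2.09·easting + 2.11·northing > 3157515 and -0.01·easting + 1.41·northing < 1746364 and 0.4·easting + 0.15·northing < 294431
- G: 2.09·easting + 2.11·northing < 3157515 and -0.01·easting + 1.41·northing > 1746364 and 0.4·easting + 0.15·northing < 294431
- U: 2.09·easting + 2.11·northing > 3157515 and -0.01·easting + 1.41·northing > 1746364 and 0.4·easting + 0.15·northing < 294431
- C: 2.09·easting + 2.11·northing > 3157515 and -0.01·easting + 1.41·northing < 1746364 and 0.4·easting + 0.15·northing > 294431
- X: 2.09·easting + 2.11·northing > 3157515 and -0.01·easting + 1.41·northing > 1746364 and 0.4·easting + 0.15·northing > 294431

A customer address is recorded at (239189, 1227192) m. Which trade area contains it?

D

2.09·239189 + 2.11·1227192 = 3089280.130, which is < 3157515
-0.01·239189 + 1.41·1227192 = 1727948.830, which is < 1746364
0.4·239189 + 0.15·1227192 = 279754.400, which is < 294431
This sign pattern matches D.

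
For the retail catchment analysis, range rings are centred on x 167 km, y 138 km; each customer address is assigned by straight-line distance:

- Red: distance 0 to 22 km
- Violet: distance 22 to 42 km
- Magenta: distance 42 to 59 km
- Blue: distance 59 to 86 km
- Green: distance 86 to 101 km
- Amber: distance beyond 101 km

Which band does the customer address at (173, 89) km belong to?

Distance = √((173−167)² + (89−138)²) = √(36.000 + 2401.000) = 49.366 km.
42 ≤ 49.366 < 59 → Magenta.

Magenta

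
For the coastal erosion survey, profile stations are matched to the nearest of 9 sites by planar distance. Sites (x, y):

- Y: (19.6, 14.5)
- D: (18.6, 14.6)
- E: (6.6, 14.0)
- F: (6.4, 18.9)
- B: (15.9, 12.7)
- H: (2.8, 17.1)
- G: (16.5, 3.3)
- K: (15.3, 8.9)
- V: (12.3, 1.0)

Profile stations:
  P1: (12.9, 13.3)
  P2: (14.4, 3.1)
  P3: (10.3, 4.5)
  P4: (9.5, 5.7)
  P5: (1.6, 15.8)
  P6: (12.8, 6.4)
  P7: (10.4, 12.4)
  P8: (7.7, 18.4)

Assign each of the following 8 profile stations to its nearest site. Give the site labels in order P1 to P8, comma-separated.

P1 → B (d²=9.36)
P2 → G (d²=4.45)
P3 → V (d²=16.25)
P4 → V (d²=29.93)
P5 → H (d²=3.13)
P6 → K (d²=12.50)
P7 → E (d²=17.00)
P8 → F (d²=1.94)

B, G, V, V, H, K, E, F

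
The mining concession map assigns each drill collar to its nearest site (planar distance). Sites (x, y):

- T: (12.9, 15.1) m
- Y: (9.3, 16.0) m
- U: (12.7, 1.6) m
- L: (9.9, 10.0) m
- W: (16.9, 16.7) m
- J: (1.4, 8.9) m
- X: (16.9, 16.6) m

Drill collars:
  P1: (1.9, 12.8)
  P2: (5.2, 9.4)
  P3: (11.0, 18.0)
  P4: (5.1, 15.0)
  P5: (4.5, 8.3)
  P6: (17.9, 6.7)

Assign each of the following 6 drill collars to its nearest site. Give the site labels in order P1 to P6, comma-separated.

J, J, Y, Y, J, U

P1 → J (d²=15.46)
P2 → J (d²=14.69)
P3 → Y (d²=6.89)
P4 → Y (d²=18.64)
P5 → J (d²=9.97)
P6 → U (d²=53.05)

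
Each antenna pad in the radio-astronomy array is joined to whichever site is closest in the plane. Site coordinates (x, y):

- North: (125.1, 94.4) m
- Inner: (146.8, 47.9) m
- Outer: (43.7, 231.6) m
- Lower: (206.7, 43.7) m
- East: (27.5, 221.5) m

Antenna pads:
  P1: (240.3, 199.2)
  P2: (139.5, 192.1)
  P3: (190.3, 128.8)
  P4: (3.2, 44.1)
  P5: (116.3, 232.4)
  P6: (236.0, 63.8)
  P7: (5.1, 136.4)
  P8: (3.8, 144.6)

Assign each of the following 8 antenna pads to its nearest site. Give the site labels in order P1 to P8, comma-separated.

North, North, North, North, Outer, Lower, East, East

P1 → North (d²=24254.08)
P2 → North (d²=9752.65)
P3 → North (d²=5434.40)
P4 → North (d²=17389.70)
P5 → Outer (d²=5271.40)
P6 → Lower (d²=1262.50)
P7 → East (d²=7743.77)
P8 → East (d²=6475.30)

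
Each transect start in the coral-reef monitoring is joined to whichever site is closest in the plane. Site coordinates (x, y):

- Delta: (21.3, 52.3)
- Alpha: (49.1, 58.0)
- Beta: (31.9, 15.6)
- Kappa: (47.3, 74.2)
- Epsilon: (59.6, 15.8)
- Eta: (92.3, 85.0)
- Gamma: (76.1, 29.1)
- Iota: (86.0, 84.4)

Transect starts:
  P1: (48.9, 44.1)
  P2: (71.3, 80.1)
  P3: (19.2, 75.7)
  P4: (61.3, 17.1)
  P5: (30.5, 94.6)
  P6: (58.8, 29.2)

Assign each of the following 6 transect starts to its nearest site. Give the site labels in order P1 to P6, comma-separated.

Alpha, Iota, Delta, Epsilon, Kappa, Epsilon

P1 → Alpha (d²=193.25)
P2 → Iota (d²=234.58)
P3 → Delta (d²=551.97)
P4 → Epsilon (d²=4.58)
P5 → Kappa (d²=698.40)
P6 → Epsilon (d²=180.20)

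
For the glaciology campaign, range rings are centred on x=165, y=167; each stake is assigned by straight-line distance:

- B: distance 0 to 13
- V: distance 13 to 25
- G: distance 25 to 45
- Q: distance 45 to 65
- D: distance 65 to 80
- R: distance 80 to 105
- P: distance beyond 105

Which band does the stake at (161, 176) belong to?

Distance = √((161−165)² + (176−167)²) = √(16.000 + 81.000) = 9.849.
0 ≤ 9.849 < 13 → B.

B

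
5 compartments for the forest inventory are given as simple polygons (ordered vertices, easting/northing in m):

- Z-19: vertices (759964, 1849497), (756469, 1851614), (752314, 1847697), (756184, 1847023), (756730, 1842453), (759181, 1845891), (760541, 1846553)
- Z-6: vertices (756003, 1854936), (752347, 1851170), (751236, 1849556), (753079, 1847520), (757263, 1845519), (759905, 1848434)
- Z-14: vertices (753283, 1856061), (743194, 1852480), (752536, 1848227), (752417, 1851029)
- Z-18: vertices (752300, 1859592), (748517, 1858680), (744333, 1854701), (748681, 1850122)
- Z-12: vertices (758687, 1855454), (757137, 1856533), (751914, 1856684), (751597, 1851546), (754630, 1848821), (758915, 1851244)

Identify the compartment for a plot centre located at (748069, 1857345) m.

Z-18

Cast a ray rightward from (748069, 1857345). For each polygon, the edges (by vertex number in listed order) whose endpoints lie on opposite sides of northing = 1857345, where each meets that height, and whether that is right or left of the point:
Z-19: no edge straddles that height → 0 crossings.
Z-6: no edge straddles that height → 0 crossings.
Z-14: no edge straddles that height → 0 crossings.
Z-18: 2–3 at easting≈747113.2 (left), 4–1 at easting≈751441.3 (right) → 1 crossing.
Z-12: no edge straddles that height → 0 crossings.
Only Z-18 has an odd count, so the point is inside Z-18.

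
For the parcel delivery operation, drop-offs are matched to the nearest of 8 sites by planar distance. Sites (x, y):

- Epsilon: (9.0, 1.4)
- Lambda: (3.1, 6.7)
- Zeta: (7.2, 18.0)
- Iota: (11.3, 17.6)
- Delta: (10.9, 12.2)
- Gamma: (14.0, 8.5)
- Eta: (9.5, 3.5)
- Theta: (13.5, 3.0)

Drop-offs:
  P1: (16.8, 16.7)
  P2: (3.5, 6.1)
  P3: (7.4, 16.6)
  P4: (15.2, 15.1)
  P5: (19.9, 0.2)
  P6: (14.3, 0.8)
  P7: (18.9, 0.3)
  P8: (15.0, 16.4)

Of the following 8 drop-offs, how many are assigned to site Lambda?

1

P1 → Iota
P2 → Lambda
P3 → Zeta
P4 → Iota
P5 → Theta
P6 → Theta
P7 → Theta
P8 → Iota
1 of the 8 goes to Lambda.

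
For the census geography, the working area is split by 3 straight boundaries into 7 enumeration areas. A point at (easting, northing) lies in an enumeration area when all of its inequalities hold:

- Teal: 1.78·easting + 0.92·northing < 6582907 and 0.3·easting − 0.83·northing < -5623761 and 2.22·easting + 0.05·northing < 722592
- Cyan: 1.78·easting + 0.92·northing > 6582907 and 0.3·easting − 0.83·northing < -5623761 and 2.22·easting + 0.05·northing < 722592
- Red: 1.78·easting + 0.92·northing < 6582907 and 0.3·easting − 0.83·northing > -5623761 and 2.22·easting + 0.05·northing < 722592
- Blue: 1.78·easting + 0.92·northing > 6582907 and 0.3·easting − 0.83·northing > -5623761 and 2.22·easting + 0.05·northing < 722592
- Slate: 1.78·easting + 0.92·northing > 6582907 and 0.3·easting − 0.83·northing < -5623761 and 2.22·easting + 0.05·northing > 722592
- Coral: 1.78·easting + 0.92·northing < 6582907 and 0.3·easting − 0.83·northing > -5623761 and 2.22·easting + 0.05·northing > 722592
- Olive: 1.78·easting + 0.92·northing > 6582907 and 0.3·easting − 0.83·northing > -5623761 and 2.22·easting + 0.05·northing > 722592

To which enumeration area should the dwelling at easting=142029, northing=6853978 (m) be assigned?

Teal

1.78·142029 + 0.92·6853978 = 6558471.380, which is < 6582907
0.3·142029 − 0.83·6853978 = -5646193.040, which is < -5623761
2.22·142029 + 0.05·6853978 = 658003.280, which is < 722592
This sign pattern matches Teal.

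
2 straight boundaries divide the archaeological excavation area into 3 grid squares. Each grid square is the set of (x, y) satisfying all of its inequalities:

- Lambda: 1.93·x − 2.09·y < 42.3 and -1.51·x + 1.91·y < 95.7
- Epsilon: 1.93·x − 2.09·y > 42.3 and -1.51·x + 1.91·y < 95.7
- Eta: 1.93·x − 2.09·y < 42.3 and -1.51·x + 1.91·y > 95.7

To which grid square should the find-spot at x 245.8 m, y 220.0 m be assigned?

1.93·245.8 − 2.09·220.0 = 14.594, which is < 42.3
-1.51·245.8 + 1.91·220.0 = 49.042, which is < 95.7
This sign pattern matches Lambda.

Lambda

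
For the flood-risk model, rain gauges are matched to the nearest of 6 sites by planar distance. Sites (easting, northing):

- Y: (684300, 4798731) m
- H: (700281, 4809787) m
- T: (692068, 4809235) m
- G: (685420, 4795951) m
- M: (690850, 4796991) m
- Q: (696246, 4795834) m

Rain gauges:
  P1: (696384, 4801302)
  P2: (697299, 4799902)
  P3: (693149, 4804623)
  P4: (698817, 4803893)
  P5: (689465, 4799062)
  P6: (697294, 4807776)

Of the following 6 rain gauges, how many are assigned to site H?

2

P1 → Q
P2 → Q
P3 → T
P4 → H
P5 → M
P6 → H
2 of the 6 go to H.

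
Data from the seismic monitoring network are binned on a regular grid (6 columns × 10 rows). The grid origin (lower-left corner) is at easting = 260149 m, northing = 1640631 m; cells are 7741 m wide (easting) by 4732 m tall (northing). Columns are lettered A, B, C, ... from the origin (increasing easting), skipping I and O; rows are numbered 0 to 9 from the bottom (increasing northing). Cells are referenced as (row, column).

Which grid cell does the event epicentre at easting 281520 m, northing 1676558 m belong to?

Column index: ⌊(281520 − 260149) / 7741⌋ = ⌊2.761⌋ = 2 → column C
Row offset from origin: ⌊(1676558 − 1640631) / 4732⌋ = ⌊7.592⌋ = 7 → row 7

(7, C)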